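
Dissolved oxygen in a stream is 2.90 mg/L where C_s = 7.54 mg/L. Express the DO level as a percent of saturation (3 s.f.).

% saturation = C/C_s × 100 = 2.90/7.54 × 100 = 38.5 %.

38.5 % saturation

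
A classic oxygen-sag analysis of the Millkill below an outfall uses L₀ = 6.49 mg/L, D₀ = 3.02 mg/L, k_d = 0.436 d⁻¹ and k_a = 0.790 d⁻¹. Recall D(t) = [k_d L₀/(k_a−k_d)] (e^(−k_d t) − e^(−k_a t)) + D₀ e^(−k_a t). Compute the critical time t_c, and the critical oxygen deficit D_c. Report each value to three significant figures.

t_c ≈ 0.339 d; D_c ≈ 3.09 mg/L

t_c = [1/(k_a−k_d)] ln[(k_a/k_d)(1 − D₀(k_a−k_d)/(k_d L₀))]
= [1/(0.790−0.436)] ln[(0.790/0.436)(1 − 3.02×0.3540/(0.436×6.49))]
= (1/0.3540) ln[1.812 × 0.6222] = 2.825 × ln(1.127) = 2.825 × 0.1199 = 0.3386 d.
L(t_c) = L₀ e^(−k_d t_c) = 6.49 × 0.8627 = 5.599 mg/L, and at the critical point k_a D_c = k_d L, so D_c = (0.436/0.790) × 5.599 = 3.090 mg/L.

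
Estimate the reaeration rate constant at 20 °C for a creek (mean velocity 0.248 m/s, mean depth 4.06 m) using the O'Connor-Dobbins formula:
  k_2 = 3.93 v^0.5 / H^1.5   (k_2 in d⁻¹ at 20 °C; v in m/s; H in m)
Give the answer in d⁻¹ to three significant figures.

k_2 = 3.93 × 0.248^0.5 / 4.06^1.5 = 3.93 × 0.4980 / 8.181 = 0.2392 d⁻¹.

k_2 ≈ 0.239 d⁻¹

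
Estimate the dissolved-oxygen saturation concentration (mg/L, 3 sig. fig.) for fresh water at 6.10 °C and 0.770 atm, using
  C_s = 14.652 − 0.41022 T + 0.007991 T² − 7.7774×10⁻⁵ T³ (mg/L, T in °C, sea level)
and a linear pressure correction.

C_s ≈ 9.57 mg/L

At sea level: C_s = 14.652 − 0.41022×6.10 + 0.007991×6.10² − 7.7774×10⁻⁵×6.10³ = 12.43 mg/L.
Pressure correction: C_s' = 12.43 × 0.770 = 9.571 mg/L.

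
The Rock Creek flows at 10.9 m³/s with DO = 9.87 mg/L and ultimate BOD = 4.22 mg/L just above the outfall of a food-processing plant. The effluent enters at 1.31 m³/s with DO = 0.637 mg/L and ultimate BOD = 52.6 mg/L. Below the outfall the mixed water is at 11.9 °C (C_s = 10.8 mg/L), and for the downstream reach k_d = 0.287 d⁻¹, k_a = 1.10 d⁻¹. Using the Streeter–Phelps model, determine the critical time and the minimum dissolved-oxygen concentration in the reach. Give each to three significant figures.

t_c ≈ 0.591 d; minimum DO ≈ 8.73 mg/L

Mixed DO = (10.9×9.87 + 1.31×0.637)/(10.9+1.31) = 108.4/12.21 = 8.879 mg/L.
Mixed L₀ = (10.9×4.22 + 1.31×52.6)/(12.21) = 114.9/12.21 = 9.411 mg/L.
Initial deficit D₀ = C_s − DO₀ = 10.8 − 8.879 = 1.921 mg/L.
t_c = (1/0.8130) ln[(1.10/0.287)(1 − 1.921×0.8130/(0.287×9.411))] = 1.230 × ln(1.617) = 0.5910 d.
D_c = (0.287/1.10) × 9.411 × e^(−0.287×0.5910) = 0.2609 × 9.411 × 0.8440 = 2.072 mg/L.
Minimum DO = 10.8 − 2.072 = 8.728 mg/L.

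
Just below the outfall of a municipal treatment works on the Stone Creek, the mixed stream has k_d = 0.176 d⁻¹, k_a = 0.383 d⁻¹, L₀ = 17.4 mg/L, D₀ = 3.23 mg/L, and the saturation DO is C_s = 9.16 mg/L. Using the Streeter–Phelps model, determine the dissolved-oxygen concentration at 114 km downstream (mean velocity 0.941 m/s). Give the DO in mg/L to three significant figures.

Travel time t = x/v = 114 km / (0.941 m/s) = 114000 m / 0.941 m/s = 121100 s = 1.402 d.
k_d L₀/(k_a−k_d) = 0.176×17.4/(0.383−0.176) = 3.062/0.2070 = 14.79 mg/L.
e^(−k_d t) = e^(−0.176×1.402) = 0.7813; e^(−k_a t) = e^(−0.383×1.402) = 0.5845.
D = 14.79 × (0.7813 − 0.5845) + 3.23 × 0.5845 = 2.912 + 1.888 = 4.800 mg/L.
DO = C_s − D = 9.16 − 4.800 = 4.360 mg/L.

DO ≈ 4.36 mg/L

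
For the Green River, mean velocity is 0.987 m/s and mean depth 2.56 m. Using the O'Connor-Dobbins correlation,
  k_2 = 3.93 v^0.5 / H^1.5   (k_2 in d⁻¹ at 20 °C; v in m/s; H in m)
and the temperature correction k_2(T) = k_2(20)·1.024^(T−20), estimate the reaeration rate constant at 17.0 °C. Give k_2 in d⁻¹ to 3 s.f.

k_2 ≈ 0.888 d⁻¹

k_2(20) = 3.93 × 0.987^0.5 / 2.56^1.5 = 3.93 × 0.9935 / 4.096 = 0.9532 d⁻¹.
k_2(17.0) = 0.9532 × 1.024^(17.0−20) = 0.9532 × 0.9313 = 0.8878 d⁻¹.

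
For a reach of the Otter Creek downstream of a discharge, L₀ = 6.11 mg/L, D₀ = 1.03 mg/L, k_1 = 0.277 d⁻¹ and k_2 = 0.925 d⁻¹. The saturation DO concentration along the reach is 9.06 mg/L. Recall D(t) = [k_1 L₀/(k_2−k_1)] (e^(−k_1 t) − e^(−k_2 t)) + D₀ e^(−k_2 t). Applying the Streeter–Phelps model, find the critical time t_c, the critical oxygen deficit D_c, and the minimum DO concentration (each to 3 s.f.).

At the critical point dD/dt = 0, so k_1 L₀ e^(−k_1 t) = k_2 D. Substituting D(t) from the Streeter–Phelps equation and solving for t gives
t_c = ln[(k_2/k_1)(1 − D₀(k_2−k_1)/(k_1 L₀))] / (k_2−k_1).
Here k_2−k_1 = 0.6480 d⁻¹ and 1 − D₀(k_2−k_1)/(k_1 L₀) = 1 − 1.03×0.6480/(0.277×6.11) = 0.6056, so
t_c = ln(3.339 × 0.6056) / 0.6480 = 0.7043 / 0.6480 = 1.087 d.
D_c = (k_1/k_2) L₀ e^(−k_1 t_c) = (0.277/0.925) × 6.11 × e^(−0.277×1.087) = 0.2995 × 6.11 × 0.7400 = 1.354 mg/L.
Minimum DO = C_s − D_c = 9.06 − 1.354 = 7.706 mg/L.

t_c ≈ 1.09 d; D_c ≈ 1.35 mg/L; min DO ≈ 7.71 mg/L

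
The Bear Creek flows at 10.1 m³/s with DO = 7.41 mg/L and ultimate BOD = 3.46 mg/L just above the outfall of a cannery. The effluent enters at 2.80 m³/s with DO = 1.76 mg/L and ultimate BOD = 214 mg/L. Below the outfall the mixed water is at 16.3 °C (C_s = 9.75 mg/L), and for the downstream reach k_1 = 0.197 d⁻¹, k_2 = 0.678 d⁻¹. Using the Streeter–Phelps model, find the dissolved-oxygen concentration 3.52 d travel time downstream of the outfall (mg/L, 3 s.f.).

DO ≈ 1.21 mg/L

Mixed DO = (10.1×7.41 + 2.80×1.76)/(10.1+2.80) = 79.77/12.90 = 6.184 mg/L.
Mixed L₀ = (10.1×3.46 + 2.80×214)/(12.90) = 634.1/12.90 = 49.16 mg/L.
Initial deficit D₀ = C_s − DO₀ = 9.75 − 6.184 = 3.566 mg/L.
D(3.52) = [0.197×49.16/(0.678−0.197)](e^(−0.197×3.52) − e^(−0.678×3.52)) + 3.566 e^(−0.678×3.52)
= 20.13 × (0.4999 − 0.09195) + 3.566 × 0.09195 = 8.541 mg/L.
DO = 9.75 − 8.541 = 1.209 mg/L.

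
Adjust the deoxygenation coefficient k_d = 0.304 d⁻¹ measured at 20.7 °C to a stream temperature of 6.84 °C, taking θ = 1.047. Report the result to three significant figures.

k_d ≈ 0.161 d⁻¹

k_d(T₂) = k_d(T₁) · θ^(T₂−T₁) = 0.304 × 1.047^(6.84−20.7)
= 0.304 × 1.047^-13.9 = 0.304 × 0.5291 = 0.1608 d⁻¹.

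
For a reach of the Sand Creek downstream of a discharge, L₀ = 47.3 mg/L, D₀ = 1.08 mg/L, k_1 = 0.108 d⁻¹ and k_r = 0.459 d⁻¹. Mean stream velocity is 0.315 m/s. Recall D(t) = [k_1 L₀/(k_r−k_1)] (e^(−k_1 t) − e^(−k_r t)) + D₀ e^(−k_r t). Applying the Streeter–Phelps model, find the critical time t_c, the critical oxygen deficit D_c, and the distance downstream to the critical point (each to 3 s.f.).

t_c ≈ 3.90 d; D_c ≈ 7.30 mg/L; x_c ≈ 106 km

At the critical point dD/dt = 0, so k_1 L₀ e^(−k_1 t) = k_r D. Substituting D(t) from the Streeter–Phelps equation and solving for t gives
t_c = ln[(k_r/k_1)(1 − D₀(k_r−k_1)/(k_1 L₀))] / (k_r−k_1).
Here k_r−k_1 = 0.3510 d⁻¹ and 1 − D₀(k_r−k_1)/(k_1 L₀) = 1 − 1.08×0.3510/(0.108×47.3) = 0.9258, so
t_c = ln(4.250 × 0.9258) / 0.3510 = 1.370 / 0.3510 = 3.903 d.
L(t_c) = L₀ e^(−k_1 t_c) = 47.3 × 0.6561 = 31.03 mg/L, and at the critical point k_r D_c = k_1 L, so D_c = (0.108/0.459) × 31.03 = 7.302 mg/L.
x_c = v t_c = 0.315 m/s × 3.903 d × 86400 s/d = 106200 m ≈ 106 km.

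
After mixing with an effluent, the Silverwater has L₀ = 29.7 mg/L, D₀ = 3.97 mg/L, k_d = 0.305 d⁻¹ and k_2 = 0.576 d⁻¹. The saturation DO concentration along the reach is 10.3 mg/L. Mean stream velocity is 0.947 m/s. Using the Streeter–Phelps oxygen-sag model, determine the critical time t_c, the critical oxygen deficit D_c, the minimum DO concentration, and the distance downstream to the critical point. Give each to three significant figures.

t_c = [1/(k_2−k_d)] ln[(k_2/k_d)(1 − D₀(k_2−k_d)/(k_d L₀))]
= [1/(0.576−0.305)] ln[(0.576/0.305)(1 − 3.97×0.2710/(0.305×29.7))]
= (1/0.2710) ln[1.889 × 0.8812] = 3.690 × ln(1.664) = 3.690 × 0.5094 = 1.880 d.
L(t_c) = L₀ e^(−k_d t_c) = 29.7 × 0.5637 = 16.74 mg/L, and at the critical point k_2 D_c = k_d L, so D_c = (0.305/0.576) × 16.74 = 8.865 mg/L.
Minimum DO = C_s − D_c = 10.3 − 8.865 = 1.435 mg/L.
x_c = v t_c = 0.947 m/s × 1.880 d × 86400 s/d = 153800 m ≈ 154 km.

t_c ≈ 1.88 d; D_c ≈ 8.86 mg/L; min DO ≈ 1.44 mg/L; x_c ≈ 154 km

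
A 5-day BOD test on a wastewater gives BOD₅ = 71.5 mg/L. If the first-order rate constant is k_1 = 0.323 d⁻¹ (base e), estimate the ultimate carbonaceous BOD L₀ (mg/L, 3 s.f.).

L₀ ≈ 89.3 mg/L

BOD₅ = L₀(1 − e^(−5k_1)) ⇒ L₀ = BOD₅ / (1 − e^(−5×0.323))
= 71.5 / (1 − 0.1989) = 71.5 / 0.8011 = 89.25 mg/L.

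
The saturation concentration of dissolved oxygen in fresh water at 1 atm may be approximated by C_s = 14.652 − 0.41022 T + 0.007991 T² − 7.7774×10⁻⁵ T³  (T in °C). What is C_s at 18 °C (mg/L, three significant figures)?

C_s = 14.652 − 0.41022×18 + 0.007991×18² − 7.7774×10⁻⁵×18³ = 9.404 mg/L.

C_s ≈ 9.40 mg/L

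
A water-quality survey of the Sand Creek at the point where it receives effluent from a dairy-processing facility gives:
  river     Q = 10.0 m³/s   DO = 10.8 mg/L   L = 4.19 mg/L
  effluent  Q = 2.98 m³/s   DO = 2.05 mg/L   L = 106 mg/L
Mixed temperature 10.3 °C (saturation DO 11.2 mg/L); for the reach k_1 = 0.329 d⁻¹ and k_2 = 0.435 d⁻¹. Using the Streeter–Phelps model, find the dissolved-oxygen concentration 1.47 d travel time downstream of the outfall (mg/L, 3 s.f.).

Mixed DO = (10.0×10.8 + 2.98×2.05)/(10.0+2.98) = 114.1/12.98 = 8.791 mg/L.
Mixed L₀ = (10.0×4.19 + 2.98×106)/(12.98) = 357.8/12.98 = 27.56 mg/L.
Initial deficit D₀ = C_s − DO₀ = 11.2 − 8.791 = 2.409 mg/L.
D(1.47) = [0.329×27.56/(0.435−0.329)](e^(−0.329×1.47) − e^(−0.435×1.47)) + 2.409 e^(−0.435×1.47)
= 85.55 × (0.6165 − 0.5276) + 2.409 × 0.5276 = 8.881 mg/L.
DO = 11.2 − 8.881 = 2.319 mg/L.

DO ≈ 2.32 mg/L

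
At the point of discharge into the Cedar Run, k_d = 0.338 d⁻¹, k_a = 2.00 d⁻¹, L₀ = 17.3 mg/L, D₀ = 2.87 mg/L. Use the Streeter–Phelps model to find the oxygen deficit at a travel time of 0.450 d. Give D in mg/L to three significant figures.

D ≈ 2.76 mg/L

k_d L₀/(k_a−k_d) = 0.338×17.3/(2.00−0.338) = 5.847/1.662 = 3.518 mg/L.
e^(−k_d t) = e^(−0.338×0.4500) = 0.8589; e^(−k_a t) = e^(−2.00×0.4500) = 0.4066.
D = 3.518 × (0.8589 − 0.4066) + 2.87 × 0.4066 = 1.591 + 1.167 = 2.758 mg/L.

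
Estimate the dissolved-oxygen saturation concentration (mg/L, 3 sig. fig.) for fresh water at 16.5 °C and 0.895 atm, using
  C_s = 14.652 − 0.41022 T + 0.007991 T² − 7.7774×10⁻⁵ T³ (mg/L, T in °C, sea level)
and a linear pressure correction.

C_s ≈ 8.69 mg/L

At sea level: C_s = 14.652 − 0.41022×16.5 + 0.007991×16.5² − 7.7774×10⁻⁵×16.5³ = 9.710 mg/L.
Pressure correction: C_s' = 9.710 × 0.895 = 8.690 mg/L.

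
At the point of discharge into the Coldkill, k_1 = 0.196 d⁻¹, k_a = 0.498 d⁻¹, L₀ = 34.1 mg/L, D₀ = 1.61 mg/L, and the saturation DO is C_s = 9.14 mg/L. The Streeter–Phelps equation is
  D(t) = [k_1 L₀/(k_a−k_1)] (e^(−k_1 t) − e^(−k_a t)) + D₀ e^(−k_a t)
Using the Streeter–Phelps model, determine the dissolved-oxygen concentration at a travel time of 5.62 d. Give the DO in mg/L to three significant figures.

DO ≈ 3.03 mg/L

k_1 L₀/(k_a−k_1) = 0.196×34.1/(0.498−0.196) = 6.684/0.3020 = 22.13 mg/L.
e^(−k_1 t) = e^(−0.196×5.620) = 0.3324; e^(−k_a t) = e^(−0.498×5.620) = 0.06089.
D = 22.13 × (0.3324 − 0.06089) + 1.61 × 0.06089 = 6.008 + 0.09803 = 6.106 mg/L.
DO = C_s − D = 9.14 − 6.106 = 3.034 mg/L.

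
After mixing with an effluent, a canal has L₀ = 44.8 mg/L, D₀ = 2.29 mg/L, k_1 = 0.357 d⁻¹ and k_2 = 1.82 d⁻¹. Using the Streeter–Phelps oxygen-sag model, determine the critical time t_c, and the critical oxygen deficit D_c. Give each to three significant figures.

t_c ≈ 0.953 d; D_c ≈ 6.25 mg/L

At the critical point dD/dt = 0, so k_1 L₀ e^(−k_1 t) = k_2 D. Substituting D(t) from the Streeter–Phelps equation and solving for t gives
t_c = ln[(k_2/k_1)(1 − D₀(k_2−k_1)/(k_1 L₀))] / (k_2−k_1).
Here k_2−k_1 = 1.463 d⁻¹ and 1 − D₀(k_2−k_1)/(k_1 L₀) = 1 − 2.29×1.463/(0.357×44.8) = 0.7905, so
t_c = ln(5.098 × 0.7905) / 1.463 = 1.394 / 1.463 = 0.9527 d.
L(t_c) = L₀ e^(−k_1 t_c) = 44.8 × 0.7117 = 31.88 mg/L, and at the critical point k_2 D_c = k_1 L, so D_c = (0.357/1.82) × 31.88 = 6.254 mg/L.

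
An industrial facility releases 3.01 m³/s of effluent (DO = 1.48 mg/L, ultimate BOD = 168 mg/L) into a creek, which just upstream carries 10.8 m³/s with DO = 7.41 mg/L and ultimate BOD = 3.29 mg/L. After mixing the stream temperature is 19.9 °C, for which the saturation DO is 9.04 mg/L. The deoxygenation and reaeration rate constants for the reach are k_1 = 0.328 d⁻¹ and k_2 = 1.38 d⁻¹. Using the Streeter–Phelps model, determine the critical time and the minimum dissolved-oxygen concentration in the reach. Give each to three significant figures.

Mixed DO = (10.8×7.41 + 3.01×1.48)/(10.8+3.01) = 84.48/13.81 = 6.118 mg/L.
Mixed L₀ = (10.8×3.29 + 3.01×168)/(13.81) = 541.2/13.81 = 39.19 mg/L.
Initial deficit D₀ = C_s − DO₀ = 9.04 − 6.118 = 2.922 mg/L.
t_c = (1/1.052) ln[(1.38/0.328)(1 − 2.922×1.052/(0.328×39.19))] = 0.9506 × ln(3.201) = 1.106 d.
D_c = (0.328/1.38) × 39.19 × e^(−0.328×1.106) = 0.2377 × 39.19 × 0.6958 = 6.481 mg/L.
Minimum DO = 9.04 − 6.481 = 2.559 mg/L.

t_c ≈ 1.11 d; minimum DO ≈ 2.56 mg/L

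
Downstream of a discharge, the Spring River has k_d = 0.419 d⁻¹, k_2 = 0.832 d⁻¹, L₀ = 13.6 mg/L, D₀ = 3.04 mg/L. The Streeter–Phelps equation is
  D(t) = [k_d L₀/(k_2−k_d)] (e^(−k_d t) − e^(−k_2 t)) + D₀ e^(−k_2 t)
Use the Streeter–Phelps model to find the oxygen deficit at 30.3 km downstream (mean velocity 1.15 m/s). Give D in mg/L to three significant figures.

Travel time t = x/v = 30.3 km / (1.15 m/s) = 30300 m / 1.15 m/s = 26350 s = 0.3050 d.
k_d L₀/(k_2−k_d) = 0.419×13.6/(0.832−0.419) = 5.698/0.4130 = 13.80 mg/L.
e^(−k_d t) = e^(−0.419×0.3050) = 0.8801; e^(−k_2 t) = e^(−0.832×0.3050) = 0.7759.
D = 13.80 × (0.8801 − 0.7759) + 3.04 × 0.7759 = 1.437 + 2.359 = 3.796 mg/L.

D ≈ 3.80 mg/L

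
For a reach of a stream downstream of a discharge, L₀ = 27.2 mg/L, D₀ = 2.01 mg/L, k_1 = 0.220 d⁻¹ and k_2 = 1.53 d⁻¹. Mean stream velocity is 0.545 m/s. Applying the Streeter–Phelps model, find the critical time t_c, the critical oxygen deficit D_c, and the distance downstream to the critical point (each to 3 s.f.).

t_c ≈ 1.04 d; D_c ≈ 3.11 mg/L; x_c ≈ 48.9 km

At the critical point dD/dt = 0, so k_1 L₀ e^(−k_1 t) = k_2 D. Substituting D(t) from the Streeter–Phelps equation and solving for t gives
t_c = ln[(k_2/k_1)(1 − D₀(k_2−k_1)/(k_1 L₀))] / (k_2−k_1).
Here k_2−k_1 = 1.310 d⁻¹ and 1 − D₀(k_2−k_1)/(k_1 L₀) = 1 − 2.01×1.310/(0.220×27.2) = 0.5600, so
t_c = ln(6.955 × 0.5600) / 1.310 = 1.360 / 1.310 = 1.038 d.
D_c = (k_1/k_2) L₀ e^(−k_1 t_c) = (0.220/1.53) × 27.2 × e^(−0.220×1.038) = 0.1438 × 27.2 × 0.7959 = 3.113 mg/L.
x_c = v t_c = 0.545 m/s × 1.038 d × 86400 s/d = 48870 m ≈ 48.9 km.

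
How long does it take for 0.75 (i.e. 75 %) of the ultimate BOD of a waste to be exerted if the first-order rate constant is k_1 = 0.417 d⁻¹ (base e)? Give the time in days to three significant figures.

y/L₀ = 1 − e^(−k_1 t) = 0.75 ⇒ e^(−k_1 t) = 0.250
t = −ln(0.250) / 0.417 = 1.386 / 0.417 = 3.324 d.

t ≈ 3.32 d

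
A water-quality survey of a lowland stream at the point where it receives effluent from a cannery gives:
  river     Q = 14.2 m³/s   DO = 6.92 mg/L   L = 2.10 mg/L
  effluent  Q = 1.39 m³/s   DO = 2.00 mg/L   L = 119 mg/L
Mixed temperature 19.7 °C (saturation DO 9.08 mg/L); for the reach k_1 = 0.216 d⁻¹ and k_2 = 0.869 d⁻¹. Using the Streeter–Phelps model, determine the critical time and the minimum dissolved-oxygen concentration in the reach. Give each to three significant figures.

Mixed DO = (14.2×6.92 + 1.39×2.00)/(14.2+1.39) = 101.0/15.59 = 6.481 mg/L.
Mixed L₀ = (14.2×2.10 + 1.39×119)/(15.59) = 195.2/15.59 = 12.52 mg/L.
Initial deficit D₀ = C_s − DO₀ = 9.08 − 6.481 = 2.599 mg/L.
t_c = (1/0.6530) ln[(0.869/0.216)(1 − 2.599×0.6530/(0.216×12.52))] = 1.531 × ln(1.499) = 0.6201 d.
D_c = (0.216/0.869) × 12.52 × e^(−0.216×0.6201) = 0.2486 × 12.52 × 0.8746 = 2.722 mg/L.
Minimum DO = 9.08 − 2.722 = 6.358 mg/L.

t_c ≈ 0.620 d; minimum DO ≈ 6.36 mg/L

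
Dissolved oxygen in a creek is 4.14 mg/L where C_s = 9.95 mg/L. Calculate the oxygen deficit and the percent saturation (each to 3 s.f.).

D = C_s − C = 9.95 − 4.14 = 5.81 mg/L.
% saturation = 4.14/9.95 × 100 = 41.6 %.

D ≈ 5.81 mg/L; 41.6 % saturation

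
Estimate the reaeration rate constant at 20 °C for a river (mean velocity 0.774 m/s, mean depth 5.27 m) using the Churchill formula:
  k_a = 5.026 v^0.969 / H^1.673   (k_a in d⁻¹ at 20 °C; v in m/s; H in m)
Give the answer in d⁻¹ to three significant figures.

k_a ≈ 0.243 d⁻¹

k_a = 5.026 × 0.774^0.969 / 5.27^1.673 = 5.026 × 0.7802 / 16.13 = 0.2431 d⁻¹.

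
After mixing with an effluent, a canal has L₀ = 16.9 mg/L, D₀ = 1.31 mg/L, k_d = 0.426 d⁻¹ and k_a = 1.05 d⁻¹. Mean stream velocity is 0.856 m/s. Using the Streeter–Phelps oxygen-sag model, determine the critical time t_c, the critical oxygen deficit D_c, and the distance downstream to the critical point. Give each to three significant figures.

t_c ≈ 1.25 d; D_c ≈ 4.02 mg/L; x_c ≈ 92.6 km

t_c = [1/(k_a−k_d)] ln[(k_a/k_d)(1 − D₀(k_a−k_d)/(k_d L₀))]
= [1/(1.05−0.426)] ln[(1.05/0.426)(1 − 1.31×0.6240/(0.426×16.9))]
= (1/0.6240) ln[2.465 × 0.8865] = 1.603 × ln(2.185) = 1.603 × 0.7816 = 1.253 d.
L(t_c) = L₀ e^(−k_d t_c) = 16.9 × 0.5865 = 9.912 mg/L, and at the critical point k_a D_c = k_d L, so D_c = (0.426/1.05) × 9.912 = 4.021 mg/L.
x_c = v t_c = 0.856 m/s × 1.253 d × 86400 s/d = 92640 m ≈ 92.6 km.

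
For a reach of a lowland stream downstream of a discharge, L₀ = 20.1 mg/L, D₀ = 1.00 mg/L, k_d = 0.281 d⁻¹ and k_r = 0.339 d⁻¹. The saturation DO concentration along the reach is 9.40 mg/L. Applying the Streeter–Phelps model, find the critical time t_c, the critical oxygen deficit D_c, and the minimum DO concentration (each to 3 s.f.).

With k_r/k_d = 1.206 and 1 − D₀(k_r−k_d)/(k_d L₀) = 0.9897,
t_c = ln(1.206 × 0.9897) / (0.339 − 0.281) = ln(1.194) / 0.05800 = 0.1773/0.05800 = 3.057 d.
L(t_c) = L₀ e^(−k_d t_c) = 20.1 × 0.4235 = 8.513 mg/L, and at the critical point k_r D_c = k_d L, so D_c = (0.281/0.339) × 8.513 = 7.057 mg/L.
Minimum DO = C_s − D_c = 9.40 − 7.057 = 2.343 mg/L.

t_c ≈ 3.06 d; D_c ≈ 7.06 mg/L; min DO ≈ 2.34 mg/L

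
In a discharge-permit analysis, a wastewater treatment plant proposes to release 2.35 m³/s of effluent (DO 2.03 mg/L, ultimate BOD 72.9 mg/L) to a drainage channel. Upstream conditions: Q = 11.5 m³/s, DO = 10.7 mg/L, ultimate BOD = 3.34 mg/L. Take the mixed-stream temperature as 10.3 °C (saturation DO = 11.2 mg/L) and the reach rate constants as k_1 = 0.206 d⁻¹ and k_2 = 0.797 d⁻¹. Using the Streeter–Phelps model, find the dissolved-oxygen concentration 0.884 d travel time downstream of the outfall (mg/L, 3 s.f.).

DO ≈ 8.44 mg/L

Mixed DO = (11.5×10.7 + 2.35×2.03)/(11.5+2.35) = 127.8/13.85 = 9.229 mg/L.
Mixed L₀ = (11.5×3.34 + 2.35×72.9)/(13.85) = 209.7/13.85 = 15.14 mg/L.
Initial deficit D₀ = C_s − DO₀ = 11.2 − 9.229 = 1.971 mg/L.
D(0.884) = [0.206×15.14/(0.797−0.206)](e^(−0.206×0.884) − e^(−0.797×0.884)) + 1.971 e^(−0.797×0.884)
= 5.278 × (0.8335 − 0.4943) + 1.971 × 0.4943 = 2.765 mg/L.
DO = 11.2 − 2.765 = 8.435 mg/L.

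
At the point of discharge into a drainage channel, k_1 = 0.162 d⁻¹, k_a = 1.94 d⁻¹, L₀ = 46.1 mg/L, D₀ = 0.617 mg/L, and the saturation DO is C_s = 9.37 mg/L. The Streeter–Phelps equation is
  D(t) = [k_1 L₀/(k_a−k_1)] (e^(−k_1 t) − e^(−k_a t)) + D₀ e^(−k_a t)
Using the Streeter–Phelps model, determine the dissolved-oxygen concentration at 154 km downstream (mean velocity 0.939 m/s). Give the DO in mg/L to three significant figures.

DO ≈ 6.37 mg/L

Travel time t = x/v = 154 km / (0.939 m/s) = 154000 m / 0.939 m/s = 164000 s = 1.898 d.
k_1 L₀/(k_a−k_1) = 0.162×46.1/(1.94−0.162) = 7.468/1.778 = 4.200 mg/L.
e^(−k_1 t) = e^(−0.162×1.898) = 0.7353; e^(−k_a t) = e^(−1.94×1.898) = 0.02516.
D = 4.200 × (0.7353 − 0.02516) + 0.617 × 0.02516 = 2.983 + 0.01552 = 2.998 mg/L.
DO = C_s − D = 9.37 − 2.998 = 6.372 mg/L.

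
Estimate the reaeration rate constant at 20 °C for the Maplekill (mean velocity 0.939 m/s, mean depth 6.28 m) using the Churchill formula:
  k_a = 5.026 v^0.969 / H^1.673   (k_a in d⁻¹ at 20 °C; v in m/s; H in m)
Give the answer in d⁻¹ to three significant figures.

k_a = 5.026 × 0.939^0.969 / 6.28^1.673 = 5.026 × 0.9408 / 21.63 = 0.2186 d⁻¹.

k_a ≈ 0.219 d⁻¹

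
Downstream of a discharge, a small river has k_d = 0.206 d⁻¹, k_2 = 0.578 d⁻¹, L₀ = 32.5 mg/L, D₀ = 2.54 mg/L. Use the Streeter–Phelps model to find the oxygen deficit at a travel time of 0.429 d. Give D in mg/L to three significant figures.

k_d L₀/(k_2−k_d) = 0.206×32.5/(0.578−0.206) = 6.695/0.3720 = 18.00 mg/L.
e^(−k_d t) = e^(−0.206×0.4290) = 0.9154; e^(−k_2 t) = e^(−0.578×0.4290) = 0.7804.
D = 18.00 × (0.9154 − 0.7804) + 2.54 × 0.7804 = 2.430 + 1.982 = 4.412 mg/L.

D ≈ 4.41 mg/L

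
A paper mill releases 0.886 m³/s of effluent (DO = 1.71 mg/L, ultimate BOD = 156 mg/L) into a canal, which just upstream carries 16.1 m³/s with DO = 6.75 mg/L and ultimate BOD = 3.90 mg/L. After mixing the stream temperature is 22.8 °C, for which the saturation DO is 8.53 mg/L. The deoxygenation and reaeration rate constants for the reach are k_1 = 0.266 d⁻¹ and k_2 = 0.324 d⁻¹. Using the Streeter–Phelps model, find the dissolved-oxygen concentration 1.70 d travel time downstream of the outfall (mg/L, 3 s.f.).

DO ≈ 4.11 mg/L

Mixed DO = (16.1×6.75 + 0.886×1.71)/(16.1+0.886) = 110.2/16.99 = 6.487 mg/L.
Mixed L₀ = (16.1×3.90 + 0.886×156)/(16.99) = 201.0/16.99 = 11.83 mg/L.
Initial deficit D₀ = C_s − DO₀ = 8.53 − 6.487 = 2.043 mg/L.
D(1.70) = [0.266×11.83/(0.324−0.266)](e^(−0.266×1.70) − e^(−0.324×1.70)) + 2.043 e^(−0.324×1.70)
= 54.27 × (0.6362 − 0.5765) + 2.043 × 0.5765 = 4.420 mg/L.
DO = 8.53 − 4.420 = 4.110 mg/L.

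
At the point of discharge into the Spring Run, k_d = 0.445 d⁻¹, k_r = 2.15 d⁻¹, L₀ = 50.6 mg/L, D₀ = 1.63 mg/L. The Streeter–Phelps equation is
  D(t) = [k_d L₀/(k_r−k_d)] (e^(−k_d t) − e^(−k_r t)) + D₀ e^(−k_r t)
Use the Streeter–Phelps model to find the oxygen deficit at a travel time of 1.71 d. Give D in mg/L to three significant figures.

k_d L₀/(k_r−k_d) = 0.445×50.6/(2.15−0.445) = 22.52/1.705 = 13.21 mg/L.
e^(−k_d t) = e^(−0.445×1.710) = 0.4672; e^(−k_r t) = e^(−2.15×1.710) = 0.02531.
D = 13.21 × (0.4672 − 0.02531) + 1.63 × 0.02531 = 5.836 + 0.04126 = 5.877 mg/L.

D ≈ 5.88 mg/L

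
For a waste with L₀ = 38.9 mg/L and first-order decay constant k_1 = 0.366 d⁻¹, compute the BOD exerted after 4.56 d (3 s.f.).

y ≈ 31.6 mg/L

y_t = L₀(1 − e^(−k_1 t)) = 38.9 × (1 − e^(−0.366×4.56))
= 38.9 × (1 − 0.1884) = 38.9 × 0.8116 = 31.57 mg/L.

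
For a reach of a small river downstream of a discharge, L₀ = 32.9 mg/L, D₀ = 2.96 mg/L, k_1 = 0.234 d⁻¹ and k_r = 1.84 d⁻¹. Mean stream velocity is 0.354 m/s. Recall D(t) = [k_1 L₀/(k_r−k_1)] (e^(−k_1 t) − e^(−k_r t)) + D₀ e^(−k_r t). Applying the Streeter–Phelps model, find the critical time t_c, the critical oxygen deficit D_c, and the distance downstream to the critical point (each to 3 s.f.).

t_c ≈ 0.686 d; D_c ≈ 3.56 mg/L; x_c ≈ 21.0 km

With k_r/k_1 = 7.863 and 1 − D₀(k_r−k_1)/(k_1 L₀) = 0.3825,
t_c = ln(7.863 × 0.3825) / (1.84 − 0.234) = ln(3.008) / 1.606 = 1.101/1.606 = 0.6857 d.
D_c = (k_1/k_r) L₀ e^(−k_1 t_c) = (0.234/1.84) × 32.9 × e^(−0.234×0.6857) = 0.1272 × 32.9 × 0.8518 = 3.564 mg/L.
x_c = v t_c = 0.354 m/s × 0.6857 d × 86400 s/d = 20970 m ≈ 21.0 km.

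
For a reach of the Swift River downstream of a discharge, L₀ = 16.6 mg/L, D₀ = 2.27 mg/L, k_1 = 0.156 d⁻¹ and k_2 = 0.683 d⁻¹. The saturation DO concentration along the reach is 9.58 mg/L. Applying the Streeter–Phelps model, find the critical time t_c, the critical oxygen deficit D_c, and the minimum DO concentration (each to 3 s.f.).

t_c ≈ 1.63 d; D_c ≈ 2.94 mg/L; min DO ≈ 6.64 mg/L

t_c = [1/(k_2−k_1)] ln[(k_2/k_1)(1 − D₀(k_2−k_1)/(k_1 L₀))]
= [1/(0.683−0.156)] ln[(0.683/0.156)(1 − 2.27×0.5270/(0.156×16.6))]
= (1/0.5270) ln[4.378 × 0.5380] = 1.898 × ln(2.356) = 1.898 × 0.8568 = 1.626 d.
D_c = (k_1/k_2) L₀ e^(−k_1 t_c) = (0.156/0.683) × 16.6 × e^(−0.156×1.626) = 0.2284 × 16.6 × 0.7760 = 2.942 mg/L.
Minimum DO = C_s − D_c = 9.58 − 2.942 = 6.638 mg/L.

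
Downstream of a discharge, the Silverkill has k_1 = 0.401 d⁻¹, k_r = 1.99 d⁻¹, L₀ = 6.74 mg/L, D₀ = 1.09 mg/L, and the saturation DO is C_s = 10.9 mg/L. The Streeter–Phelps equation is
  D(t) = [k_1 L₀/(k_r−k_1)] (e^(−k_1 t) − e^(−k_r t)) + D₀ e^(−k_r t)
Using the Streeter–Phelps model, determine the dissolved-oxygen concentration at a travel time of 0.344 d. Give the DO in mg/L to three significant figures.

k_1 L₀/(k_r−k_1) = 0.401×6.74/(1.99−0.401) = 2.703/1.589 = 1.701 mg/L.
e^(−k_1 t) = e^(−0.401×0.3440) = 0.8711; e^(−k_r t) = e^(−1.99×0.3440) = 0.5043.
D = 1.701 × (0.8711 − 0.5043) + 1.09 × 0.5043 = 0.6240 + 0.5497 = 1.174 mg/L.
DO = C_s − D = 10.9 − 1.174 = 9.726 mg/L.

DO ≈ 9.73 mg/L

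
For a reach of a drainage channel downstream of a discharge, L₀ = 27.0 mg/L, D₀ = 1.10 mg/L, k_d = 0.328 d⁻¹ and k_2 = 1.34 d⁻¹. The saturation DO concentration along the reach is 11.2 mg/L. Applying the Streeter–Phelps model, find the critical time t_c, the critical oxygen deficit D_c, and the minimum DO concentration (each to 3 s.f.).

With k_2/k_d = 4.085 and 1 − D₀(k_2−k_d)/(k_d L₀) = 0.8743,
t_c = ln(4.085 × 0.8743) / (1.34 − 0.328) = ln(3.572) / 1.012 = 1.273/1.012 = 1.258 d.
L(t_c) = L₀ e^(−k_d t_c) = 27.0 × 0.6619 = 17.87 mg/L, and at the critical point k_2 D_c = k_d L, so D_c = (0.328/1.34) × 17.87 = 4.375 mg/L.
Minimum DO = C_s − D_c = 11.2 − 4.375 = 6.825 mg/L.

t_c ≈ 1.26 d; D_c ≈ 4.37 mg/L; min DO ≈ 6.83 mg/L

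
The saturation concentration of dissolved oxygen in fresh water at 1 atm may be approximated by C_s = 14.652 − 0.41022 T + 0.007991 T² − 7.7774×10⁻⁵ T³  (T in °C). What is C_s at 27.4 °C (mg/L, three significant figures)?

C_s = 14.652 − 0.41022×27.4 + 0.007991×27.4² − 7.7774×10⁻⁵×27.4³ = 7.811 mg/L.

C_s ≈ 7.81 mg/L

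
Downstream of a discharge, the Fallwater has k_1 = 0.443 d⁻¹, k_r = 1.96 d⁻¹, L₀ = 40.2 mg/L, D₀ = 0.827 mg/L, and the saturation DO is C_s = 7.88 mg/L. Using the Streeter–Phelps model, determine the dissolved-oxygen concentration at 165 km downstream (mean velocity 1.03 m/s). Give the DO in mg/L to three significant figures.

DO ≈ 3.00 mg/L

Travel time t = x/v = 165 km / (1.03 m/s) = 165000 m / 1.03 m/s = 160200 s = 1.854 d.
k_1 L₀/(k_r−k_1) = 0.443×40.2/(1.96−0.443) = 17.81/1.517 = 11.74 mg/L.
e^(−k_1 t) = e^(−0.443×1.854) = 0.4398; e^(−k_r t) = e^(−1.96×1.854) = 0.02641.
D = 11.74 × (0.4398 − 0.02641) + 0.827 × 0.02641 = 4.853 + 0.02184 = 4.875 mg/L.
DO = C_s − D = 7.88 − 4.875 = 3.005 mg/L.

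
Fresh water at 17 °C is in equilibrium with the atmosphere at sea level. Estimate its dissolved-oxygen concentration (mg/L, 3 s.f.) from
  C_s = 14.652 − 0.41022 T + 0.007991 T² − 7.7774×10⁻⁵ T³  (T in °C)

C_s = 14.652 − 0.41022×17 + 0.007991×17² − 7.7774×10⁻⁵×17³ = 9.606 mg/L.

C_s ≈ 9.61 mg/L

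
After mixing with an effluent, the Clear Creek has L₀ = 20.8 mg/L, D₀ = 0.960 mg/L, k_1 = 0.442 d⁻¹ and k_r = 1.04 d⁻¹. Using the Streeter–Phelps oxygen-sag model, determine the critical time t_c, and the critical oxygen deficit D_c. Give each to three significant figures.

t_c = [1/(k_r−k_1)] ln[(k_r/k_1)(1 − D₀(k_r−k_1)/(k_1 L₀))]
= [1/(1.04−0.442)] ln[(1.04/0.442)(1 − 0.960×0.5980/(0.442×20.8))]
= (1/0.5980) ln[2.353 × 0.9376] = 1.672 × ln(2.206) = 1.672 × 0.7912 = 1.323 d.
L(t_c) = L₀ e^(−k_1 t_c) = 20.8 × 0.5572 = 11.59 mg/L, and at the critical point k_r D_c = k_1 L, so D_c = (0.442/1.04) × 11.59 = 4.926 mg/L.

t_c ≈ 1.32 d; D_c ≈ 4.93 mg/L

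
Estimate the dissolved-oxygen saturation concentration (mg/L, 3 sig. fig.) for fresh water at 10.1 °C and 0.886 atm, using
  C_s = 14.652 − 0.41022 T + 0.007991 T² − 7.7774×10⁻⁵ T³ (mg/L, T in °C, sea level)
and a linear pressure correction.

C_s ≈ 9.96 mg/L

At sea level: C_s = 14.652 − 0.41022×10.1 + 0.007991×10.1² − 7.7774×10⁻⁵×10.1³ = 11.24 mg/L.
Pressure correction: C_s' = 11.24 × 0.886 = 9.962 mg/L.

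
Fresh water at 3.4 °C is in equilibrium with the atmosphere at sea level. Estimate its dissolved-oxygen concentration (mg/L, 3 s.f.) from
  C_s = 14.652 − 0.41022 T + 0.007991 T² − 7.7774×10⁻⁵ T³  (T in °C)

C_s ≈ 13.3 mg/L

C_s = 14.652 − 0.41022×3.4 + 0.007991×3.4² − 7.7774×10⁻⁵×3.4³ = 13.35 mg/L.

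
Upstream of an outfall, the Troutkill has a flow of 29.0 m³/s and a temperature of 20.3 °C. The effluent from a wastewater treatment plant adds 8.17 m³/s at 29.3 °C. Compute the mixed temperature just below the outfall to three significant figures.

22.3 °C

Flow-weighted mixing: C = (Q_r C_r + Q_w C_w)/(Q_r + Q_w)
= (29.0×20.3 + 8.17×29.3)/(29.0 + 8.17) = 828.1/37.17 = 22.28 °C.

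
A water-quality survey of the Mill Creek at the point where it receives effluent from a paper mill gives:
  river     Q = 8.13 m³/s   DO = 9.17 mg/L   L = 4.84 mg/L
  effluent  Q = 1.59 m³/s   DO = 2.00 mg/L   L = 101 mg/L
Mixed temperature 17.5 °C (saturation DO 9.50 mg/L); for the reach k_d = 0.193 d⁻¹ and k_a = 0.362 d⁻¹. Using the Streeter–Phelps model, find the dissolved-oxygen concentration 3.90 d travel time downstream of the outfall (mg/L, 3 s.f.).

Mixed DO = (8.13×9.17 + 1.59×2.00)/(8.13+1.59) = 77.73/9.720 = 7.997 mg/L.
Mixed L₀ = (8.13×4.84 + 1.59×101)/(9.720) = 199.9/9.720 = 20.57 mg/L.
Initial deficit D₀ = C_s − DO₀ = 9.50 − 7.997 = 1.503 mg/L.
D(3.90) = [0.193×20.57/(0.362−0.193)](e^(−0.193×3.90) − e^(−0.362×3.90)) + 1.503 e^(−0.362×3.90)
= 23.49 × (0.4711 − 0.2437) + 1.503 × 0.2437 = 5.708 mg/L.
DO = 9.50 − 5.708 = 3.792 mg/L.

DO ≈ 3.79 mg/L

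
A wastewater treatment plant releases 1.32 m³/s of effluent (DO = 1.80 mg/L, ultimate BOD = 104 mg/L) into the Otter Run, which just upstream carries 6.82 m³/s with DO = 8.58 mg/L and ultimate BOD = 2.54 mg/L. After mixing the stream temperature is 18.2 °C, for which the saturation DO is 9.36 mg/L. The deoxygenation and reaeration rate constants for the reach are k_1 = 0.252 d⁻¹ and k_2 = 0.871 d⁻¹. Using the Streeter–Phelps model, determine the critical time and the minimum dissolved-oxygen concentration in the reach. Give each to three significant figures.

Mixed DO = (6.82×8.58 + 1.32×1.80)/(6.82+1.32) = 60.89/8.140 = 7.481 mg/L.
Mixed L₀ = (6.82×2.54 + 1.32×104)/(8.140) = 154.6/8.140 = 18.99 mg/L.
Initial deficit D₀ = C_s − DO₀ = 9.36 − 7.481 = 1.879 mg/L.
t_c = (1/0.6190) ln[(0.871/0.252)(1 − 1.879×0.6190/(0.252×18.99))] = 1.616 × ln(2.616) = 1.554 d.
D_c = (0.252/0.871) × 18.99 × e^(−0.252×1.554) = 0.2893 × 18.99 × 0.6760 = 3.715 mg/L.
Minimum DO = 9.36 − 3.715 = 5.645 mg/L.

t_c ≈ 1.55 d; minimum DO ≈ 5.65 mg/L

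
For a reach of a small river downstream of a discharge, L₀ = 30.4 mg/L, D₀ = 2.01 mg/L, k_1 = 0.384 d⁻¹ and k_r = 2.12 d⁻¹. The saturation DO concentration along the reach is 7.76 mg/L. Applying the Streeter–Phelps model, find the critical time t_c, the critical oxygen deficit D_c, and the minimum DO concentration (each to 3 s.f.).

t_c ≈ 0.780 d; D_c ≈ 4.08 mg/L; min DO ≈ 3.68 mg/L

With k_r/k_1 = 5.521 and 1 − D₀(k_r−k_1)/(k_1 L₀) = 0.7011,
t_c = ln(5.521 × 0.7011) / (2.12 − 0.384) = ln(3.871) / 1.736 = 1.353/1.736 = 0.7796 d.
D_c = (k_1/k_r) L₀ e^(−k_1 t_c) = (0.384/2.12) × 30.4 × e^(−0.384×0.7796) = 0.1811 × 30.4 × 0.7413 = 4.082 mg/L.
Minimum DO = C_s − D_c = 7.76 − 4.082 = 3.678 mg/L.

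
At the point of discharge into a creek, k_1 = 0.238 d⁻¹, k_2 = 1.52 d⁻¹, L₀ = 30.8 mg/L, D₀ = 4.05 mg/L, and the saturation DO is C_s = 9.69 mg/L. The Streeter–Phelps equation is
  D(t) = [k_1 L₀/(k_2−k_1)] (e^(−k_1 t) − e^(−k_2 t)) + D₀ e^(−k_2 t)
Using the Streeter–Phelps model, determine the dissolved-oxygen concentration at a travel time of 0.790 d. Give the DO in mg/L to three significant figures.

k_1 L₀/(k_2−k_1) = 0.238×30.8/(1.52−0.238) = 7.330/1.282 = 5.718 mg/L.
e^(−k_1 t) = e^(−0.238×0.7900) = 0.8286; e^(−k_2 t) = e^(−1.52×0.7900) = 0.3010.
D = 5.718 × (0.8286 − 0.3010) + 4.05 × 0.3010 = 3.017 + 1.219 = 4.236 mg/L.
DO = C_s − D = 9.69 − 4.236 = 5.454 mg/L.

DO ≈ 5.45 mg/L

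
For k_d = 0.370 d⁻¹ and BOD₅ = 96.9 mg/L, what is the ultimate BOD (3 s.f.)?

L₀ ≈ 115 mg/L

BOD₅ = L₀(1 − e^(−5k_d)) ⇒ L₀ = BOD₅ / (1 − e^(−5×0.370))
= 96.9 / (1 − 0.1572) = 96.9 / 0.8428 = 115.0 mg/L.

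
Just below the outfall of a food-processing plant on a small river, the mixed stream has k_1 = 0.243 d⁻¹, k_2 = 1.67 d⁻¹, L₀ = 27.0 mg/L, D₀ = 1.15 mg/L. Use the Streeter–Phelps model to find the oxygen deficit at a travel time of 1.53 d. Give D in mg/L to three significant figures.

D ≈ 2.90 mg/L

k_1 L₀/(k_2−k_1) = 0.243×27.0/(1.67−0.243) = 6.561/1.427 = 4.598 mg/L.
e^(−k_1 t) = e^(−0.243×1.530) = 0.6895; e^(−k_2 t) = e^(−1.67×1.530) = 0.07768.
D = 4.598 × (0.6895 − 0.07768) + 1.15 × 0.07768 = 2.813 + 0.08934 = 2.902 mg/L.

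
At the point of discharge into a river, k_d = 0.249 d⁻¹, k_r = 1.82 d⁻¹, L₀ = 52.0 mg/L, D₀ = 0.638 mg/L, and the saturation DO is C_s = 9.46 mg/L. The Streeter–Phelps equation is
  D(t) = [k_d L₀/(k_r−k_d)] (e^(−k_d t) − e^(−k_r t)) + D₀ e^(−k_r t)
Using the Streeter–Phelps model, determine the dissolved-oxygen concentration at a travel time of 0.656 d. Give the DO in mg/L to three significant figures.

DO ≈ 4.76 mg/L

k_d L₀/(k_r−k_d) = 0.249×52.0/(1.82−0.249) = 12.95/1.571 = 8.242 mg/L.
e^(−k_d t) = e^(−0.249×0.6560) = 0.8493; e^(−k_r t) = e^(−1.82×0.6560) = 0.3030.
D = 8.242 × (0.8493 − 0.3030) + 0.638 × 0.3030 = 4.502 + 0.1933 = 4.696 mg/L.
DO = C_s − D = 9.46 − 4.696 = 4.764 mg/L.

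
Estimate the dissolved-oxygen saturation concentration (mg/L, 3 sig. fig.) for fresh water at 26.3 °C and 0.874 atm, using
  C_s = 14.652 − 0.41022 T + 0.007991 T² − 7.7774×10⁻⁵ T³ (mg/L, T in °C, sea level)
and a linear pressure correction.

C_s ≈ 6.97 mg/L

At sea level: C_s = 14.652 − 0.41022×26.3 + 0.007991×26.3² − 7.7774×10⁻⁵×26.3³ = 7.976 mg/L.
Pressure correction: C_s' = 7.976 × 0.874 = 6.971 mg/L.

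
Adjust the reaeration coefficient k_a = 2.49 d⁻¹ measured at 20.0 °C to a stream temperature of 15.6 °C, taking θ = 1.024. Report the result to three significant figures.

k_a ≈ 2.24 d⁻¹

k_a(T₂) = k_a(T₁) · θ^(T₂−T₁) = 2.49 × 1.024^(15.6−20.0)
= 2.49 × 1.024^-4.40 = 2.49 × 0.9009 = 2.243 d⁻¹.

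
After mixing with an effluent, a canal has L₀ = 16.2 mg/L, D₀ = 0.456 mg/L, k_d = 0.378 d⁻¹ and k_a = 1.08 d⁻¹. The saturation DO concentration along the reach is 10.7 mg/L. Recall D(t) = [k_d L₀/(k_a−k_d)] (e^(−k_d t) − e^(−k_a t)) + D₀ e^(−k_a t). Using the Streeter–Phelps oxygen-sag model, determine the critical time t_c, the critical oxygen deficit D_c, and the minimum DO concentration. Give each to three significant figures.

t_c ≈ 1.42 d; D_c ≈ 3.32 mg/L; min DO ≈ 7.38 mg/L

t_c = [1/(k_a−k_d)] ln[(k_a/k_d)(1 − D₀(k_a−k_d)/(k_d L₀))]
= [1/(1.08−0.378)] ln[(1.08/0.378)(1 − 0.456×0.7020/(0.378×16.2))]
= (1/0.7020) ln[2.857 × 0.9477] = 1.425 × ln(2.708) = 1.425 × 0.9961 = 1.419 d.
D_c = (k_d/k_a) L₀ e^(−k_d t_c) = (0.378/1.08) × 16.2 × e^(−0.378×1.419) = 0.3500 × 16.2 × 0.5849 = 3.316 mg/L.
Minimum DO = C_s − D_c = 10.7 − 3.316 = 7.384 mg/L.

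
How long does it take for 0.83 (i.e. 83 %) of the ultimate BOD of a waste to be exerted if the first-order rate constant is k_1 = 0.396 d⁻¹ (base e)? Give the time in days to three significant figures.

y/L₀ = 1 − e^(−k_1 t) = 0.83 ⇒ e^(−k_1 t) = 0.170
t = −ln(0.170) / 0.396 = 1.772 / 0.396 = 4.475 d.

t ≈ 4.47 d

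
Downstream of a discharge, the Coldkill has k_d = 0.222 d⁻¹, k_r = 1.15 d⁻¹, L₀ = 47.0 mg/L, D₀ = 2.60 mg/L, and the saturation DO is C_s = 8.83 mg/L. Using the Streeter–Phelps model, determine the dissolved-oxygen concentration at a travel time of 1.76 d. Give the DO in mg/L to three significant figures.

k_d L₀/(k_r−k_d) = 0.222×47.0/(1.15−0.222) = 10.43/0.9280 = 11.24 mg/L.
e^(−k_d t) = e^(−0.222×1.760) = 0.6766; e^(−k_r t) = e^(−1.15×1.760) = 0.1321.
D = 11.24 × (0.6766 − 0.1321) + 2.60 × 0.1321 = 6.121 + 0.3435 = 6.465 mg/L.
DO = C_s − D = 8.83 − 6.465 = 2.365 mg/L.

DO ≈ 2.37 mg/L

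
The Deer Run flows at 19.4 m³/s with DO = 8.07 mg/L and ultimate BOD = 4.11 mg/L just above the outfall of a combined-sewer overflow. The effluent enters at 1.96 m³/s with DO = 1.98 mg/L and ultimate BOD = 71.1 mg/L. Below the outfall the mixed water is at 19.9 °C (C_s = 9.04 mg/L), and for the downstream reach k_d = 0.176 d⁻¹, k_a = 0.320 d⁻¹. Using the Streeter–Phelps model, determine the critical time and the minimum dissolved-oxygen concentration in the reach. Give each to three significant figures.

Mixed DO = (19.4×8.07 + 1.96×1.98)/(19.4+1.96) = 160.4/21.36 = 7.511 mg/L.
Mixed L₀ = (19.4×4.11 + 1.96×71.1)/(21.36) = 219.1/21.36 = 10.26 mg/L.
Initial deficit D₀ = C_s − DO₀ = 9.04 − 7.511 = 1.529 mg/L.
t_c = (1/0.1440) ln[(0.320/0.176)(1 − 1.529×0.1440/(0.176×10.26))] = 6.944 × ln(1.596) = 3.249 d.
D_c = (0.176/0.320) × 10.26 × e^(−0.176×3.249) = 0.5500 × 10.26 × 0.5645 = 3.185 mg/L.
Minimum DO = 9.04 − 3.185 = 5.855 mg/L.

t_c ≈ 3.25 d; minimum DO ≈ 5.86 mg/L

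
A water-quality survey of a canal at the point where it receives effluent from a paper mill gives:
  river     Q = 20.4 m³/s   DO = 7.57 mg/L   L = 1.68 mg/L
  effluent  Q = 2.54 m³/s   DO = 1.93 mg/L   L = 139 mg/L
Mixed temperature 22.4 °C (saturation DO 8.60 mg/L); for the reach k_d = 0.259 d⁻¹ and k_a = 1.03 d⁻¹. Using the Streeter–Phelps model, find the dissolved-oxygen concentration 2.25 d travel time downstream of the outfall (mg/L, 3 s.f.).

Mixed DO = (20.4×7.57 + 2.54×1.93)/(20.4+2.54) = 159.3/22.94 = 6.946 mg/L.
Mixed L₀ = (20.4×1.68 + 2.54×139)/(22.94) = 387.3/22.94 = 16.88 mg/L.
Initial deficit D₀ = C_s − DO₀ = 8.60 − 6.946 = 1.654 mg/L.
D(2.25) = [0.259×16.88/(1.03−0.259)](e^(−0.259×2.25) − e^(−1.03×2.25)) + 1.654 e^(−1.03×2.25)
= 5.672 × (0.5584 − 0.09852) + 1.654 × 0.09852 = 2.771 mg/L.
DO = 8.60 − 2.771 = 5.829 mg/L.

DO ≈ 5.83 mg/L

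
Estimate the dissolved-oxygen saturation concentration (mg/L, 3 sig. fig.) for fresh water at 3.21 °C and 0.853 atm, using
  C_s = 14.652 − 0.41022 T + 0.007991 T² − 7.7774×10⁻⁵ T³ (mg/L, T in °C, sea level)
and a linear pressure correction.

C_s ≈ 11.4 mg/L

At sea level: C_s = 14.652 − 0.41022×3.21 + 0.007991×3.21² − 7.7774×10⁻⁵×3.21³ = 13.41 mg/L.
Pressure correction: C_s' = 13.41 × 0.853 = 11.44 mg/L.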